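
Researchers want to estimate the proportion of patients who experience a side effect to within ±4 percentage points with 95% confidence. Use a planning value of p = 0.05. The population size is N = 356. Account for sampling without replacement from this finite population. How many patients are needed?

n = 87

For a proportion with margin E = 0.04 at 95% confidence, z = 1.960.
n = p̂(1−p̂)(z/E)² = 0.05 × 0.95 × (1.960/0.04)² = 114.05 — call this n₀.
Finite-population correction with N = 356: n = n₀ / (1 + (n₀−1)/N) = 114.05 / 1.318 = 86.53
Round up: n = 87.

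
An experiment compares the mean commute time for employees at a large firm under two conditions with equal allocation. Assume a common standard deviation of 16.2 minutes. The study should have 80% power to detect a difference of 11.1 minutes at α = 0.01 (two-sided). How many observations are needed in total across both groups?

For two equal groups, n per group = 2·((z_{α/2} + z_β)·σ/δ)².
z_{α/2} = 2.576; z_β = 0.842 (power 80%).
n = 2 × (3.418 × 16.2 / 11.1)² = 2 × 24.88 = 49.76
Round up: n = 50 per group.
Total across both groups: 2 × 50 = 100.

100 total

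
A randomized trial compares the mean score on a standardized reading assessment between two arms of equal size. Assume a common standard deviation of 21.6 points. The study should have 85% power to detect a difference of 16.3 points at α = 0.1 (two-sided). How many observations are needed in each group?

For two equal groups, n per group = 2·((z_{α/2} + z_β)·σ/δ)².
z_{α/2} = 1.645; z_β = 1.036 (power 85%).
n = 2 × (2.681 × 21.6 / 16.3)² = 2 × 12.62 = 25.24
Round up: n = 26 per group.

26 per group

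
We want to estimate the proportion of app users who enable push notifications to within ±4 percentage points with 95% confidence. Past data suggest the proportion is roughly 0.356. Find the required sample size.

551

For a proportion with margin E = 0.04 at 95% confidence, z = 1.960.
n = p̂(1−p̂)(z/E)² = 0.356 × 0.644 × (1.960/0.04)² = 550.46
Round up: n = 551.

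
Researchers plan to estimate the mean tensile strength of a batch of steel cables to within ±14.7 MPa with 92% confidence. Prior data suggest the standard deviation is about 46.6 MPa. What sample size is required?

n = 31

For a mean, the margin of error is E = z·σ/√n, so n = (zσ/E)².
At 92% confidence, z = 1.751.
n = (1.751 × 46.6 / 14.7)² = 30.81
Round up: n = 31.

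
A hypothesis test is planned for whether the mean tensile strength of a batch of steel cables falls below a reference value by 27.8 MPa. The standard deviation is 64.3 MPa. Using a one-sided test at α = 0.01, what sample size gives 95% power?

For a one-sample z-test, n = ((z_α + z_β)·σ/δ)².
z_α = 2.326 (one-sided α = 0.01); z_β = 1.645 (power 95% → β = 0.05).
n = (3.971 × 64.3 / 27.8)² = 84.36
Round up: n = 85.

85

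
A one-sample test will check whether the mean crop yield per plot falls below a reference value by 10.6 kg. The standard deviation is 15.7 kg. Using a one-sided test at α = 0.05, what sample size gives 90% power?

For a one-sample z-test, n = ((z_α + z_β)·σ/δ)².
z_α = 1.645 (one-sided α = 0.05); z_β = 1.282 (power 90% → β = 0.1).
n = (2.927 × 15.7 / 10.6)² = 18.79
Round up: n = 19.

19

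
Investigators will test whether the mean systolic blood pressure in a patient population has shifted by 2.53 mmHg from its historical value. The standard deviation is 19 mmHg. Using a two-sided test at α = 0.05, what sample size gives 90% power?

For a one-sample z-test, n = ((z_{α/2} + z_β)·σ/δ)².
z_{α/2} = 1.960 (two-sided α = 0.05); z_β = 1.282 (power 90% → β = 0.1).
n = (3.242 × 19 / 2.53)² = 592.78
Round up: n = 593.

593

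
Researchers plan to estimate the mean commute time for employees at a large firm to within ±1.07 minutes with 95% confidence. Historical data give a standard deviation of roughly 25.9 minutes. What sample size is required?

For a mean, the margin of error is E = z·σ/√n, so n = (zσ/E)².
At 95% confidence, z = 1.960.
n = (1.960 × 25.9 / 1.07)² = 2250.84
Round up: n = 2251.

n = 2251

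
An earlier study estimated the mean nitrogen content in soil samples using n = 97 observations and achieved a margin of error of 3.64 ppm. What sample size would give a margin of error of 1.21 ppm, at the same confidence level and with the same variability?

878

Margin of error scales as 1/√n, so n₂ = n₁·(E₁/E₂)².
n₂ = 97 × (3.64/1.21)² = 97 × 9.05 = 877.85
Round up: n₂ = 878.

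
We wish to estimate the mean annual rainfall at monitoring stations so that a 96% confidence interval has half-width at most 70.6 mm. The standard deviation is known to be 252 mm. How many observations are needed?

54

For a mean, the margin of error is E = z·σ/√n, so n = (zσ/E)².
At 96% confidence, z = 2.054.
n = (2.054 × 252 / 70.6)² = 53.75
Round up: n = 54.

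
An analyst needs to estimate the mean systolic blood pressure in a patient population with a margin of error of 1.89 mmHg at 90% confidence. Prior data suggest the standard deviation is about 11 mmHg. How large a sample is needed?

For a mean, the margin of error is E = z·σ/√n, so n = (zσ/E)².
At 90% confidence, z = 1.645.
n = (1.645 × 11 / 1.89)² = 91.66
Round up: n = 92.

92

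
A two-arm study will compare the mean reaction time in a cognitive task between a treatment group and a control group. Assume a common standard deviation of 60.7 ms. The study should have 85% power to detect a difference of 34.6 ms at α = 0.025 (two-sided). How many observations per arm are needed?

For two equal groups, n per group = 2·((z_{α/2} + z_β)·σ/δ)².
z_{α/2} = 2.241; z_β = 1.036 (power 85%).
n = 2 × (3.277 × 60.7 / 34.6)² = 2 × 33.05 = 66.10
Round up: n = 67 per group.

67 per group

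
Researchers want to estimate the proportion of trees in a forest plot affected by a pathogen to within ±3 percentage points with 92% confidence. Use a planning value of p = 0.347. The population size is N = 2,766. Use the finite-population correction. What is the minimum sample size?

For a proportion with margin E = 0.03 at 92% confidence, z = 1.751.
n = p̂(1−p̂)(z/E)² = 0.347 × 0.653 × (1.751/0.03)² = 771.92 — call this n₀.
Finite-population correction with N = 2,766: n = n₀ / (1 + (n₀−1)/N) = 771.92 / 1.279 = 603.53
Round up: n = 604.

604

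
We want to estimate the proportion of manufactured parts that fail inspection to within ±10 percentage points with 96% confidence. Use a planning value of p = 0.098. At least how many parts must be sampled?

n = 38

For a proportion with margin E = 0.1 at 96% confidence, z = 2.054.
n = p̂(1−p̂)(z/E)² = 0.098 × 0.902 × (2.054/0.1)² = 37.29
Round up: n = 38.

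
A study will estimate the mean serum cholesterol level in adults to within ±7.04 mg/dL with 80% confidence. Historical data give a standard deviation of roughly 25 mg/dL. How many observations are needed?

For a mean, the margin of error is E = z·σ/√n, so n = (zσ/E)².
At 80% confidence, z = 1.282.
n = (1.282 × 25 / 7.04)² = 20.73
Round up: n = 21.

21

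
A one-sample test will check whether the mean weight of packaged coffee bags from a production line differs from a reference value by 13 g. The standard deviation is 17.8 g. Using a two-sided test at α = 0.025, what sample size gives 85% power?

21

For a one-sample z-test, n = ((z_{α/2} + z_β)·σ/δ)².
z_{α/2} = 2.241 (two-sided α = 0.025); z_β = 1.036 (power 85% → β = 0.15).
n = (3.277 × 17.8 / 13)² = 20.13
Round up: n = 21.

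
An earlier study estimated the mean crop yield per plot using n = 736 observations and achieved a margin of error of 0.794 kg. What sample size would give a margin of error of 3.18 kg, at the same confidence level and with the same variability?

46

Margin of error scales as 1/√n, so n₂ = n₁·(E₁/E₂)².
n₂ = 736 × (0.794/3.18)² = 736 × 0.06234 = 45.88
Round up: n₂ = 46.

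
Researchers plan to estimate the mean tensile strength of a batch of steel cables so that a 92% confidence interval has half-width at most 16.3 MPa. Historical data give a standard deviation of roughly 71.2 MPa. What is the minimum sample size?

59

For a mean, the margin of error is E = z·σ/√n, so n = (zσ/E)².
At 92% confidence, z = 1.751.
n = (1.751 × 71.2 / 16.3)² = 58.50
Round up: n = 59.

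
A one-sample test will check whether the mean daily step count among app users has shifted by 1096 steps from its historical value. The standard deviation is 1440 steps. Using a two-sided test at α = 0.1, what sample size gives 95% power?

n = 19

For a one-sample z-test, n = ((z_{α/2} + z_β)·σ/δ)².
z_{α/2} = 1.645 (two-sided α = 0.1); z_β = 1.645 (power 95% → β = 0.05).
n = (3.290 × 1440 / 1096)² = 18.69
Round up: n = 19.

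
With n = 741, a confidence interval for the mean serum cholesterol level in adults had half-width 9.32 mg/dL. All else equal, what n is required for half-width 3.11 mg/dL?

Margin of error scales as 1/√n, so n₂ = n₁·(E₁/E₂)².
n₂ = 741 × (9.32/3.11)² = 741 × 8.981 = 6654.92
Round up: n₂ = 6655.

6655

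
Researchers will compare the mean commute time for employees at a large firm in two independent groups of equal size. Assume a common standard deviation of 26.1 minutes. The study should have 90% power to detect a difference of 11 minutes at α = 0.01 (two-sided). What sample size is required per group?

For two equal groups, n per group = 2·((z_{α/2} + z_β)·σ/δ)².
z_{α/2} = 2.576; z_β = 1.282 (power 90%).
n = 2 × (3.858 × 26.1 / 11)² = 2 × 83.80 = 167.60
Round up: n = 168 per group.

168 per group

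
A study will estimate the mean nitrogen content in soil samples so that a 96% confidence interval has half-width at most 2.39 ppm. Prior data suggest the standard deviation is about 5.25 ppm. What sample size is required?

21

For a mean, the margin of error is E = z·σ/√n, so n = (zσ/E)².
At 96% confidence, z = 2.054.
n = (2.054 × 5.25 / 2.39)² = 20.36
Round up: n = 21.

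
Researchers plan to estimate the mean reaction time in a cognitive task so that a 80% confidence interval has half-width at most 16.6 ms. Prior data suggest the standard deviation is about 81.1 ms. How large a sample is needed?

40

For a mean, the margin of error is E = z·σ/√n, so n = (zσ/E)².
At 80% confidence, z = 1.282.
n = (1.282 × 81.1 / 16.6)² = 39.23
Round up: n = 40.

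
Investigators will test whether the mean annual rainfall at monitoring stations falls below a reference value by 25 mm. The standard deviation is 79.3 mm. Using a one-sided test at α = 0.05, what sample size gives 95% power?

109

For a one-sample z-test, n = ((z_α + z_β)·σ/δ)².
z_α = 1.645 (one-sided α = 0.05); z_β = 1.645 (power 95% → β = 0.05).
n = (3.290 × 79.3 / 25)² = 108.91
Round up: n = 109.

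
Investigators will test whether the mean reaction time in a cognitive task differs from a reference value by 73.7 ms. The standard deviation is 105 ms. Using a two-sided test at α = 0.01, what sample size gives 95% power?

37

For a one-sample z-test, n = ((z_{α/2} + z_β)·σ/δ)².
z_{α/2} = 2.576 (two-sided α = 0.01); z_β = 1.645 (power 95% → β = 0.05).
n = (4.221 × 105 / 73.7)² = 36.16
Round up: n = 37.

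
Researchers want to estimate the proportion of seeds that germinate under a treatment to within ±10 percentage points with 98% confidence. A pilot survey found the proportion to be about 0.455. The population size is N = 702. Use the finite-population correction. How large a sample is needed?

113

For a proportion with margin E = 0.1 at 98% confidence, z = 2.326.
n = p̂(1−p̂)(z/E)² = 0.455 × 0.545 × (2.326/0.1)² = 134.16 — call this n₀.
Finite-population correction with N = 702: n = n₀ / (1 + (n₀−1)/N) = 134.16 / 1.19 = 112.74
Round up: n = 113.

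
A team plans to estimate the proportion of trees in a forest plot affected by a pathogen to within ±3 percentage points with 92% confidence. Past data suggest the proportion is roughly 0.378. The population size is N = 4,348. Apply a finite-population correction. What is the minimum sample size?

For a proportion with margin E = 0.03 at 92% confidence, z = 1.751.
n = p̂(1−p̂)(z/E)² = 0.378 × 0.622 × (1.751/0.03)² = 800.96 — call this n₀.
Finite-population correction with N = 4,348: n = n₀ / (1 + (n₀−1)/N) = 800.96 / 1.184 = 676.49
Round up: n = 677.

n = 677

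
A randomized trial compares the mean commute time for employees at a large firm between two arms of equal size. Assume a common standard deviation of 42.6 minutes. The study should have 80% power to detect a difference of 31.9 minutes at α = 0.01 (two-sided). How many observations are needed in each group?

42 per group

For two equal groups, n per group = 2·((z_{α/2} + z_β)·σ/δ)².
z_{α/2} = 2.576; z_β = 0.842 (power 80%).
n = 2 × (3.418 × 42.6 / 31.9)² = 2 × 20.83 = 41.66
Round up: n = 42 per group.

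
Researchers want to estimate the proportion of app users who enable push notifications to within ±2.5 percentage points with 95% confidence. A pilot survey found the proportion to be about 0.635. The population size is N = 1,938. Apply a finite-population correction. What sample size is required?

For a proportion with margin E = 0.025 at 95% confidence, z = 1.960.
n = p̂(1−p̂)(z/E)² = 0.635 × 0.365 × (1.960/0.025)² = 1424.62 — call this n₀.
Finite-population correction with N = 1,938: n = n₀ / (1 + (n₀−1)/N) = 1424.62 / 1.735 = 821.11
Round up: n = 822.

822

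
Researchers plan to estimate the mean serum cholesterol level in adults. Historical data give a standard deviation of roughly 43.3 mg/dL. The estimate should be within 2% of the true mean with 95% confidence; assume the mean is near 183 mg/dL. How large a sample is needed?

538

For a mean, the margin of error is E = z·σ/√n, so n = (zσ/E)².
At 95% confidence, z = 1.960.
E = 2% of 183 = 3.66 mg/dL.
n = (1.960 × 43.3 / 3.66)² = 537.68
Round up: n = 538.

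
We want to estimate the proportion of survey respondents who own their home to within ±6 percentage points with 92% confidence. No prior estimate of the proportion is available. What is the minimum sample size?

For a proportion with margin E = 0.06 at 92% confidence, z = 1.751.
With no prior estimate, use p = 0.5, which maximizes p(1−p) at 0.25.
n = 0.25 × (z/E)² = 0.25 × (1.751/0.06)² = 212.92
Round up: n = 213.

213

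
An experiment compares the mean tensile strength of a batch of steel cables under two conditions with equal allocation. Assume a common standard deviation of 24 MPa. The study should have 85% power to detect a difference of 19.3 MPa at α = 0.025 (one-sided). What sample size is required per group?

28 per group

For two equal groups, n per group = 2·((z_α + z_β)·σ/δ)².
z_α = 1.960; z_β = 1.036 (power 85%).
n = 2 × (2.996 × 24 / 19.3)² = 2 × 13.88 = 27.76
Round up: n = 28 per group.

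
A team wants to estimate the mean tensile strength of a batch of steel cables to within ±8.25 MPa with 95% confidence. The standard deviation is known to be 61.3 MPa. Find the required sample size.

For a mean, the margin of error is E = z·σ/√n, so n = (zσ/E)².
At 95% confidence, z = 1.960.
n = (1.960 × 61.3 / 8.25)² = 212.09
Round up: n = 213.

213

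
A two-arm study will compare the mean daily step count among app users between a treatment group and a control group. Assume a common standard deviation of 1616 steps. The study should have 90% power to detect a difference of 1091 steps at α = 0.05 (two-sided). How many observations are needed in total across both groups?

For two equal groups, n per group = 2·((z_{α/2} + z_β)·σ/δ)².
z_{α/2} = 1.960; z_β = 1.282 (power 90%).
n = 2 × (3.242 × 1616 / 1091)² = 2 × 23.06 = 46.12
Round up: n = 47 per group.
Total across both groups: 2 × 47 = 94.

94 total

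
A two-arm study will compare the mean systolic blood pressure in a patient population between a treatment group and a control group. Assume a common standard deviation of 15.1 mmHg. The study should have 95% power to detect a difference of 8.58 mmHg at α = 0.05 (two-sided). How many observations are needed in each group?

81 per group

For two equal groups, n per group = 2·((z_{α/2} + z_β)·σ/δ)².
z_{α/2} = 1.960; z_β = 1.645 (power 95%).
n = 2 × (3.605 × 15.1 / 8.58)² = 2 × 40.25 = 80.50
Round up: n = 81 per group.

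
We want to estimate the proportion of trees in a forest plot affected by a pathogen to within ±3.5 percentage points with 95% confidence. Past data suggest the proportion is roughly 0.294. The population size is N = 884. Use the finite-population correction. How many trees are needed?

n = 376

For a proportion with margin E = 0.035 at 95% confidence, z = 1.960.
n = p̂(1−p̂)(z/E)² = 0.294 × 0.706 × (1.960/0.035)² = 650.92 — call this n₀.
Finite-population correction with N = 884: n = n₀ / (1 + (n₀−1)/N) = 650.92 / 1.735 = 375.17
Round up: n = 376.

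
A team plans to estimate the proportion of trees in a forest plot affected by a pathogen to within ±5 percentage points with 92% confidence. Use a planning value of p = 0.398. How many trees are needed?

For a proportion with margin E = 0.05 at 92% confidence, z = 1.751.
n = p̂(1−p̂)(z/E)² = 0.398 × 0.602 × (1.751/0.05)² = 293.84
Round up: n = 294.

294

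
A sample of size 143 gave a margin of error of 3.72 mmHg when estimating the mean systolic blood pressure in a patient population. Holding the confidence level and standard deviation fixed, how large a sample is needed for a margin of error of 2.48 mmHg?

n = 322

Margin of error scales as 1/√n, so n₂ = n₁·(E₁/E₂)².
n₂ = 143 × (3.72/2.48)² = 143 × 2.25 = 321.75
Round up: n₂ = 322.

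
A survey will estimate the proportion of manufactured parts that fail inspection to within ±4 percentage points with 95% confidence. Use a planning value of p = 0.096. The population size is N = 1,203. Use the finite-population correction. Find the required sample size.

n = 178

For a proportion with margin E = 0.04 at 95% confidence, z = 1.960.
n = p̂(1−p̂)(z/E)² = 0.096 × 0.904 × (1.960/0.04)² = 208.37 — call this n₀.
Finite-population correction with N = 1,203: n = n₀ / (1 + (n₀−1)/N) = 208.37 / 1.172 = 177.79
Round up: n = 178.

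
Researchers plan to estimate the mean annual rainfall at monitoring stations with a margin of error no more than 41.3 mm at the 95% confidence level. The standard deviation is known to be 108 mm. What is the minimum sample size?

For a mean, the margin of error is E = z·σ/√n, so n = (zσ/E)².
At 95% confidence, z = 1.960.
n = (1.960 × 108 / 41.3)² = 26.27
Round up: n = 27.

n = 27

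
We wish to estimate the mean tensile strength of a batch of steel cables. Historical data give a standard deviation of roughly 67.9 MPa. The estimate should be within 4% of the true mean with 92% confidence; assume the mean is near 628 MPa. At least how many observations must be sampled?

For a mean, the margin of error is E = z·σ/√n, so n = (zσ/E)².
At 92% confidence, z = 1.751.
E = 4% of 628 = 25.12 MPa.
n = (1.751 × 67.9 / 25.12)² = 22.40
Round up: n = 23.

n = 23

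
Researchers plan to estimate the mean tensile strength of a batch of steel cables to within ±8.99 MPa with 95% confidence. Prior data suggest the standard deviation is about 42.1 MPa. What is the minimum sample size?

n = 85

For a mean, the margin of error is E = z·σ/√n, so n = (zσ/E)².
At 95% confidence, z = 1.960.
n = (1.960 × 42.1 / 8.99)² = 84.25
Round up: n = 85.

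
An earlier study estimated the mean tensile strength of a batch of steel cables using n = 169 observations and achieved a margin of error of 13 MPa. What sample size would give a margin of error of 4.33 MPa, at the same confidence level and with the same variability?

n = 1524

Margin of error scales as 1/√n, so n₂ = n₁·(E₁/E₂)².
n₂ = 169 × (13/4.33)² = 169 × 9.014 = 1523.37
Round up: n₂ = 1524.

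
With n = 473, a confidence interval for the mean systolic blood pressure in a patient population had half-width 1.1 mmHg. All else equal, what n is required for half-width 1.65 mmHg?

Margin of error scales as 1/√n, so n₂ = n₁·(E₁/E₂)².
n₂ = 473 × (1.1/1.65)² = 473 × 0.4444 = 210.20
Round up: n₂ = 211.

n = 211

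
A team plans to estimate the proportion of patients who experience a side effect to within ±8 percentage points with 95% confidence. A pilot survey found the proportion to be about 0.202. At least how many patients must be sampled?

97

For a proportion with margin E = 0.08 at 95% confidence, z = 1.960.
n = p̂(1−p̂)(z/E)² = 0.202 × 0.798 × (1.960/0.08)² = 96.76
Round up: n = 97.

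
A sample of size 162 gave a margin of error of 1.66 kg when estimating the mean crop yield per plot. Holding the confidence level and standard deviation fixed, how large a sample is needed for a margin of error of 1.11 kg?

Margin of error scales as 1/√n, so n₂ = n₁·(E₁/E₂)².
n₂ = 162 × (1.66/1.11)² = 162 × 2.237 = 362.39
Round up: n₂ = 363.

363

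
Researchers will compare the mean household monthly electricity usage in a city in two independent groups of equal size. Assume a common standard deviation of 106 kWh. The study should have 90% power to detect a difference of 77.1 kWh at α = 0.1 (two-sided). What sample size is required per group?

For two equal groups, n per group = 2·((z_{α/2} + z_β)·σ/δ)².
z_{α/2} = 1.645; z_β = 1.282 (power 90%).
n = 2 × (2.927 × 106 / 77.1)² = 2 × 16.19 = 32.38
Round up: n = 33 per group.

33 per group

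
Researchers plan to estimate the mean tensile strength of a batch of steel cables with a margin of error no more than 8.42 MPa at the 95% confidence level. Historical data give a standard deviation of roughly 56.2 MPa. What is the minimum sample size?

For a mean, the margin of error is E = z·σ/√n, so n = (zσ/E)².
At 95% confidence, z = 1.960.
n = (1.960 × 56.2 / 8.42)² = 171.14
Round up: n = 172.

172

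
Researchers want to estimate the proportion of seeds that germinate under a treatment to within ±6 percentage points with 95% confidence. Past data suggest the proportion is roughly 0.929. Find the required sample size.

For a proportion with margin E = 0.06 at 95% confidence, z = 1.960.
n = p̂(1−p̂)(z/E)² = 0.929 × 0.071 × (1.960/0.06)² = 70.39
Round up: n = 71.

71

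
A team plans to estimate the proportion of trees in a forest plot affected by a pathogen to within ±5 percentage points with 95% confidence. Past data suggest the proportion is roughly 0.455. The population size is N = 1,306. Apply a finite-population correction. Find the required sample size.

n = 296

For a proportion with margin E = 0.05 at 95% confidence, z = 1.960.
n = p̂(1−p̂)(z/E)² = 0.455 × 0.545 × (1.960/0.05)² = 381.05 — call this n₀.
Finite-population correction with N = 1,306: n = n₀ / (1 + (n₀−1)/N) = 381.05 / 1.291 = 295.16
Round up: n = 296.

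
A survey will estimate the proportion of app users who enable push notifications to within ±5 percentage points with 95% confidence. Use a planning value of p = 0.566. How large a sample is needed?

For a proportion with margin E = 0.05 at 95% confidence, z = 1.960.
n = p̂(1−p̂)(z/E)² = 0.566 × 0.434 × (1.960/0.05)² = 377.47
Round up: n = 378.

378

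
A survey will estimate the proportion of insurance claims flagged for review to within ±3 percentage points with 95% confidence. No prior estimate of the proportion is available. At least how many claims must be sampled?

1068

For a proportion with margin E = 0.03 at 95% confidence, z = 1.960.
With no prior estimate, use p = 0.5, which maximizes p(1−p) at 0.25.
n = 0.25 × (z/E)² = 0.25 × (1.960/0.03)² = 1067.11
Round up: n = 1068.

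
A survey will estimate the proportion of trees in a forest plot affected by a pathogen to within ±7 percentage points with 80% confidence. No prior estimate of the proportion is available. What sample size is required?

For a proportion with margin E = 0.07 at 80% confidence, z = 1.282.
With no prior estimate, use p = 0.5, which maximizes p(1−p) at 0.25.
n = 0.25 × (z/E)² = 0.25 × (1.282/0.07)² = 83.85
Round up: n = 84.

84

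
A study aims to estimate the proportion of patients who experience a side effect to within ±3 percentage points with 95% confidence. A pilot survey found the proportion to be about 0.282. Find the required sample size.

For a proportion with margin E = 0.03 at 95% confidence, z = 1.960.
n = p̂(1−p̂)(z/E)² = 0.282 × 0.718 × (1.960/0.03)² = 864.26
Round up: n = 865.

865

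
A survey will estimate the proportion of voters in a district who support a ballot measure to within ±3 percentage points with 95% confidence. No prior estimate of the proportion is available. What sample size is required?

For a proportion with margin E = 0.03 at 95% confidence, z = 1.960.
With no prior estimate, use p = 0.5, which maximizes p(1−p) at 0.25.
n = 0.25 × (z/E)² = 0.25 × (1.960/0.03)² = 1067.11
Round up: n = 1068.

1068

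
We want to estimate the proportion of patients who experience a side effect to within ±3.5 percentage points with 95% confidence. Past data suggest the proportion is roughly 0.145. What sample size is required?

For a proportion with margin E = 0.035 at 95% confidence, z = 1.960.
n = p̂(1−p̂)(z/E)² = 0.145 × 0.855 × (1.960/0.035)² = 388.79
Round up: n = 389.

389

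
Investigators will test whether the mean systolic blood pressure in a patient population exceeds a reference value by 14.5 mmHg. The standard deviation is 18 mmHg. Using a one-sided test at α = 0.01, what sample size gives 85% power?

For a one-sample z-test, n = ((z_α + z_β)·σ/δ)².
z_α = 2.326 (one-sided α = 0.01); z_β = 1.036 (power 85% → β = 0.15).
n = (3.362 × 18 / 14.5)² = 17.42
Round up: n = 18.

n = 18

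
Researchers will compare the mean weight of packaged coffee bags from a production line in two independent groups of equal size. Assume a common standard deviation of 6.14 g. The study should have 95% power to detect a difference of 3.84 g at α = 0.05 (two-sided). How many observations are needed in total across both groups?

For two equal groups, n per group = 2·((z_{α/2} + z_β)·σ/δ)².
z_{α/2} = 1.960; z_β = 1.645 (power 95%).
n = 2 × (3.605 × 6.14 / 3.84)² = 2 × 33.23 = 66.46
Round up: n = 67 per group.
Total across both groups: 2 × 67 = 134.

134 total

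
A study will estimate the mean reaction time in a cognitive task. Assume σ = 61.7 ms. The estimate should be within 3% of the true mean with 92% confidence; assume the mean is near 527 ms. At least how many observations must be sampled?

For a mean, the margin of error is E = z·σ/√n, so n = (zσ/E)².
At 92% confidence, z = 1.751.
E = 3% of 527 = 15.81 ms.
n = (1.751 × 61.7 / 15.81)² = 46.70
Round up: n = 47.

47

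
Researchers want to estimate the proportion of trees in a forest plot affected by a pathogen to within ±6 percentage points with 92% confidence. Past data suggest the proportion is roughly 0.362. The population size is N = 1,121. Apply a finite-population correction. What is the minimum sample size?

For a proportion with margin E = 0.06 at 92% confidence, z = 1.751.
n = p̂(1−p̂)(z/E)² = 0.362 × 0.638 × (1.751/0.06)² = 196.70 — call this n₀.
Finite-population correction with N = 1,121: n = n₀ / (1 + (n₀−1)/N) = 196.70 / 1.175 = 167.40
Round up: n = 168.

168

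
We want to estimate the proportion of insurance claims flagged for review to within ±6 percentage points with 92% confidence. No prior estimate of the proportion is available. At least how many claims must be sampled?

213

For a proportion with margin E = 0.06 at 92% confidence, z = 1.751.
With no prior estimate, use p = 0.5, which maximizes p(1−p) at 0.25.
n = 0.25 × (z/E)² = 0.25 × (1.751/0.06)² = 212.92
Round up: n = 213.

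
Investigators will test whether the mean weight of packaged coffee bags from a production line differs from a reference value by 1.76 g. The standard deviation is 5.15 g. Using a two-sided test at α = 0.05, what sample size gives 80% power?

68

For a one-sample z-test, n = ((z_{α/2} + z_β)·σ/δ)².
z_{α/2} = 1.960 (two-sided α = 0.05); z_β = 0.842 (power 80% → β = 0.2).
n = (2.802 × 5.15 / 1.76)² = 67.22
Round up: n = 68.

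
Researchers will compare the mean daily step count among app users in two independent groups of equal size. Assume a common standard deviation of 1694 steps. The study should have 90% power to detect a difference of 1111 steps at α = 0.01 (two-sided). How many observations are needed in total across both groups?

140 total

For two equal groups, n per group = 2·((z_{α/2} + z_β)·σ/δ)².
z_{α/2} = 2.576; z_β = 1.282 (power 90%).
n = 2 × (3.858 × 1694 / 1111)² = 2 × 34.60 = 69.20
Round up: n = 70 per group.
Total across both groups: 2 × 70 = 140.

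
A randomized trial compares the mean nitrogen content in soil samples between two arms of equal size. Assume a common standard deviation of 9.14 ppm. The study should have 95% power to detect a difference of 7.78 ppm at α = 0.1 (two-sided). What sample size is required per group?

30 per group

For two equal groups, n per group = 2·((z_{α/2} + z_β)·σ/δ)².
z_{α/2} = 1.645; z_β = 1.645 (power 95%).
n = 2 × (3.290 × 9.14 / 7.78)² = 2 × 14.94 = 29.88
Round up: n = 30 per group.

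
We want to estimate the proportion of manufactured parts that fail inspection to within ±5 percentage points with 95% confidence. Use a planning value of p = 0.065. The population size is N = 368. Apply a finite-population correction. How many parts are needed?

75

For a proportion with margin E = 0.05 at 95% confidence, z = 1.960.
n = p̂(1−p̂)(z/E)² = 0.065 × 0.935 × (1.960/0.05)² = 93.39 — call this n₀.
Finite-population correction with N = 368: n = n₀ / (1 + (n₀−1)/N) = 93.39 / 1.251 = 74.65
Round up: n = 75.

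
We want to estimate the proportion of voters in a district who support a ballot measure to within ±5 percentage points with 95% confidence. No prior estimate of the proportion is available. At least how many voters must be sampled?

385

For a proportion with margin E = 0.05 at 95% confidence, z = 1.960.
With no prior estimate, use p = 0.5, which maximizes p(1−p) at 0.25.
n = 0.25 × (z/E)² = 0.25 × (1.960/0.05)² = 384.16
Round up: n = 385.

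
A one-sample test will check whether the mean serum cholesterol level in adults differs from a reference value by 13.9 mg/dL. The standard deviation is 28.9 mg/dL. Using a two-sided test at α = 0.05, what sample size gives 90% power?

46

For a one-sample z-test, n = ((z_{α/2} + z_β)·σ/δ)².
z_{α/2} = 1.960 (two-sided α = 0.05); z_β = 1.282 (power 90% → β = 0.1).
n = (3.242 × 28.9 / 13.9)² = 45.44
Round up: n = 46.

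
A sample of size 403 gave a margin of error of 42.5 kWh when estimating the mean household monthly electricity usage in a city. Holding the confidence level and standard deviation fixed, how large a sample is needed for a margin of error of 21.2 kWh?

Margin of error scales as 1/√n, so n₂ = n₁·(E₁/E₂)².
n₂ = 403 × (42.5/21.2)² = 403 × 4.019 = 1619.66
Round up: n₂ = 1620.

1620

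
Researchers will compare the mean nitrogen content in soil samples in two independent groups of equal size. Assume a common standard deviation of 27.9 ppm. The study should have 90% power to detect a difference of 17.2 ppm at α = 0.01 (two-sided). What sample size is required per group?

For two equal groups, n per group = 2·((z_{α/2} + z_β)·σ/δ)².
z_{α/2} = 2.576; z_β = 1.282 (power 90%).
n = 2 × (3.858 × 27.9 / 17.2)² = 2 × 39.16 = 78.32
Round up: n = 79 per group.

79 per group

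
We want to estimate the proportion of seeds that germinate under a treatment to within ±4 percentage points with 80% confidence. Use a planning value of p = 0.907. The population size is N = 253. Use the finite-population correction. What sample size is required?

65

For a proportion with margin E = 0.04 at 80% confidence, z = 1.282.
n = p̂(1−p̂)(z/E)² = 0.907 × 0.093 × (1.282/0.04)² = 86.65 — call this n₀.
Finite-population correction with N = 253: n = n₀ / (1 + (n₀−1)/N) = 86.65 / 1.339 = 64.71
Round up: n = 65.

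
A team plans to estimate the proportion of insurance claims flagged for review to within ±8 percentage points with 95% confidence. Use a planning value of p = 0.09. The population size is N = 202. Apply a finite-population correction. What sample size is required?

For a proportion with margin E = 0.08 at 95% confidence, z = 1.960.
n = p̂(1−p̂)(z/E)² = 0.09 × 0.91 × (1.960/0.08)² = 49.16 — call this n₀.
Finite-population correction with N = 202: n = n₀ / (1 + (n₀−1)/N) = 49.16 / 1.238 = 39.71
Round up: n = 40.

40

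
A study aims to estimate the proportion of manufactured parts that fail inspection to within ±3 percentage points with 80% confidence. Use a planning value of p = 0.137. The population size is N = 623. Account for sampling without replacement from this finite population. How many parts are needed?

For a proportion with margin E = 0.03 at 80% confidence, z = 1.282.
n = p̂(1−p̂)(z/E)² = 0.137 × 0.863 × (1.282/0.03)² = 215.91 — call this n₀.
Finite-population correction with N = 623: n = n₀ / (1 + (n₀−1)/N) = 215.91 / 1.345 = 160.53
Round up: n = 161.

n = 161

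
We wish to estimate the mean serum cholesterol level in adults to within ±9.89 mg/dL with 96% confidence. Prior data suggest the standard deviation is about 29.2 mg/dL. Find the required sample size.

37

For a mean, the margin of error is E = z·σ/√n, so n = (zσ/E)².
At 96% confidence, z = 2.054.
n = (2.054 × 29.2 / 9.89)² = 36.78
Round up: n = 37.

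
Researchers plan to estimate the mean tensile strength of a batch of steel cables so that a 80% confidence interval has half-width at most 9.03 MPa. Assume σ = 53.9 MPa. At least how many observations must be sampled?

For a mean, the margin of error is E = z·σ/√n, so n = (zσ/E)².
At 80% confidence, z = 1.282.
n = (1.282 × 53.9 / 9.03)² = 58.56
Round up: n = 59.

59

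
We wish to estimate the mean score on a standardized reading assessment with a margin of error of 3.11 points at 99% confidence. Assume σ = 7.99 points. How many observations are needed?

44

For a mean, the margin of error is E = z·σ/√n, so n = (zσ/E)².
At 99% confidence, z = 2.576.
n = (2.576 × 7.99 / 3.11)² = 43.80
Round up: n = 44.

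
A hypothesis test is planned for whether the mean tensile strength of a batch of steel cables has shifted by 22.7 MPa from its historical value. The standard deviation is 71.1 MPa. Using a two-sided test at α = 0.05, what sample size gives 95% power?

For a one-sample z-test, n = ((z_{α/2} + z_β)·σ/δ)².
z_{α/2} = 1.960 (two-sided α = 0.05); z_β = 1.645 (power 95% → β = 0.05).
n = (3.605 × 71.1 / 22.7)² = 127.50
Round up: n = 128.

n = 128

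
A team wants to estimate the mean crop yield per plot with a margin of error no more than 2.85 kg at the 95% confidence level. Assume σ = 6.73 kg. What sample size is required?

n = 22

For a mean, the margin of error is E = z·σ/√n, so n = (zσ/E)².
At 95% confidence, z = 1.960.
n = (1.960 × 6.73 / 2.85)² = 21.42
Round up: n = 22.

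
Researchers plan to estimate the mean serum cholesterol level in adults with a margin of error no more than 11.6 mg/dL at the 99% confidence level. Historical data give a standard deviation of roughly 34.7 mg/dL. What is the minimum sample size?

60

For a mean, the margin of error is E = z·σ/√n, so n = (zσ/E)².
At 99% confidence, z = 2.576.
n = (2.576 × 34.7 / 11.6)² = 59.38
Round up: n = 60.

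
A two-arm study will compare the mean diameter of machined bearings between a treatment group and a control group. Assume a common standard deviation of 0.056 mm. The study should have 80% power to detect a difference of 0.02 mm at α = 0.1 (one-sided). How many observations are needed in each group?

71 per group

For two equal groups, n per group = 2·((z_α + z_β)·σ/δ)².
z_α = 1.282; z_β = 0.842 (power 80%).
n = 2 × (2.124 × 0.056 / 0.02)² = 2 × 35.37 = 70.74
Round up: n = 71 per group.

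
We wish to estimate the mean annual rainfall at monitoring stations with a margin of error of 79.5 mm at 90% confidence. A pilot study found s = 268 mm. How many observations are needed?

31

For a mean, the margin of error is E = z·σ/√n, so n = (zσ/E)².
At 90% confidence, z = 1.645.
n = (1.645 × 268 / 79.5)² = 30.75
Round up: n = 31.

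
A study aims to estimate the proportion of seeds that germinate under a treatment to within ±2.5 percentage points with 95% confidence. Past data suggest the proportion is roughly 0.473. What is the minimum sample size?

For a proportion with margin E = 0.025 at 95% confidence, z = 1.960.
n = p̂(1−p̂)(z/E)² = 0.473 × 0.527 × (1.960/0.025)² = 1532.16
Round up: n = 1533.

1533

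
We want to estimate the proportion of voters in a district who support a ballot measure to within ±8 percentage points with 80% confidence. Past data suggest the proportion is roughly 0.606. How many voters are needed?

For a proportion with margin E = 0.08 at 80% confidence, z = 1.282.
n = p̂(1−p̂)(z/E)² = 0.606 × 0.394 × (1.282/0.08)² = 61.31
Round up: n = 62.

62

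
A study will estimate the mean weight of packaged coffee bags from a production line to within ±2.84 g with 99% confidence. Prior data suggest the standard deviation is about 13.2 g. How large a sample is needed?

For a mean, the margin of error is E = z·σ/√n, so n = (zσ/E)².
At 99% confidence, z = 2.576.
n = (2.576 × 13.2 / 2.84)² = 143.35
Round up: n = 144.

n = 144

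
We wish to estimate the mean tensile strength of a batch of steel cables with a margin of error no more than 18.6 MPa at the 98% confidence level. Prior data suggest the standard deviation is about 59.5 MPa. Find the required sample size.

56

For a mean, the margin of error is E = z·σ/√n, so n = (zσ/E)².
At 98% confidence, z = 2.326.
n = (2.326 × 59.5 / 18.6)² = 55.36
Round up: n = 56.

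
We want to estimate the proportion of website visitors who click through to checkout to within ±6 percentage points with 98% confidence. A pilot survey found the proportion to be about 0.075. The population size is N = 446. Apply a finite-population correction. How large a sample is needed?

85

For a proportion with margin E = 0.06 at 98% confidence, z = 2.326.
n = p̂(1−p̂)(z/E)² = 0.075 × 0.925 × (2.326/0.06)² = 104.26 — call this n₀.
Finite-population correction with N = 446: n = n₀ / (1 + (n₀−1)/N) = 104.26 / 1.232 = 84.63
Round up: n = 85.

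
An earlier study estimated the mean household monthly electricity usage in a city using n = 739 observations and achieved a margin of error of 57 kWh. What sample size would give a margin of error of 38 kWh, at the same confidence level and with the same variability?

n = 1663

Margin of error scales as 1/√n, so n₂ = n₁·(E₁/E₂)².
n₂ = 739 × (57/38)² = 739 × 2.25 = 1662.75
Round up: n₂ = 1663.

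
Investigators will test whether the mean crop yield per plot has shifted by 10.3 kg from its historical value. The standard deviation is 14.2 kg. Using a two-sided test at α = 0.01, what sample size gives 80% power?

23

For a one-sample z-test, n = ((z_{α/2} + z_β)·σ/δ)².
z_{α/2} = 2.576 (two-sided α = 0.01); z_β = 0.842 (power 80% → β = 0.2).
n = (3.418 × 14.2 / 10.3)² = 22.20
Round up: n = 23.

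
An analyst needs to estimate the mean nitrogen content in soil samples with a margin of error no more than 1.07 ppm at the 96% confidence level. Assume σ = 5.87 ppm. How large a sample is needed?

For a mean, the margin of error is E = z·σ/√n, so n = (zσ/E)².
At 96% confidence, z = 2.054.
n = (2.054 × 5.87 / 1.07)² = 126.97
Round up: n = 127.

n = 127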